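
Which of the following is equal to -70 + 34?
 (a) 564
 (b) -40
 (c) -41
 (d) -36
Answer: d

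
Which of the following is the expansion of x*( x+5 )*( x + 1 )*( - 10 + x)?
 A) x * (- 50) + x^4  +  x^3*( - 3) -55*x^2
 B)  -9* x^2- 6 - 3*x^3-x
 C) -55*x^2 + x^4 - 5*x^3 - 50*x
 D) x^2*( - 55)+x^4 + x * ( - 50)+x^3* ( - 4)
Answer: D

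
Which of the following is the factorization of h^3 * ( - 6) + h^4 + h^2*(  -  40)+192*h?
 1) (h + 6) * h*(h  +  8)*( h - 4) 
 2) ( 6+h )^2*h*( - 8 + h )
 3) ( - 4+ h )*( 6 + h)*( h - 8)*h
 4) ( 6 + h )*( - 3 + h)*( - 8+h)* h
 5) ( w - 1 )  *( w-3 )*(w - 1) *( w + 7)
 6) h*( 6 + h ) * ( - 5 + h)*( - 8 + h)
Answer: 3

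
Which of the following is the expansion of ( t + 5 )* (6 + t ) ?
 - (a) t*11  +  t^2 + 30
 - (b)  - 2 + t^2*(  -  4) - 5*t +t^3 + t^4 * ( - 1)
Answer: a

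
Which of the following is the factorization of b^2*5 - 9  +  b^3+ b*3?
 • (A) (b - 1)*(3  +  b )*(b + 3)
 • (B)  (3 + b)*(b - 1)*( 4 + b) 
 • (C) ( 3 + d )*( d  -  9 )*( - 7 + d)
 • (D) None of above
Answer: A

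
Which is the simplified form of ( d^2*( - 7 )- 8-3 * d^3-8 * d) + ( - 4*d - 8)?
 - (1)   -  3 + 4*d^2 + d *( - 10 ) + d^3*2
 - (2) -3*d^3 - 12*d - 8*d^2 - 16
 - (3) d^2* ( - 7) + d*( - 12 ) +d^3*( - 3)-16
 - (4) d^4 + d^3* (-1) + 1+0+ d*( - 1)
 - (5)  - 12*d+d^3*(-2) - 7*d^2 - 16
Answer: 3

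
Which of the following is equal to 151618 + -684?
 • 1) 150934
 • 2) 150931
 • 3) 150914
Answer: 1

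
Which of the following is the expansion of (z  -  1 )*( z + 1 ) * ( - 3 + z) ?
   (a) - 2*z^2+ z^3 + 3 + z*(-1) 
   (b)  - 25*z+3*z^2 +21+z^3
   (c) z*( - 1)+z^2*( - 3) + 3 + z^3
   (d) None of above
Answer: c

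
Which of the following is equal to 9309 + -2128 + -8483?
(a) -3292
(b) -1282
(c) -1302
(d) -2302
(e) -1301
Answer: c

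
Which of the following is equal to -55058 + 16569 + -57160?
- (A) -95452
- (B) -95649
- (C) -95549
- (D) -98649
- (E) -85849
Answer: B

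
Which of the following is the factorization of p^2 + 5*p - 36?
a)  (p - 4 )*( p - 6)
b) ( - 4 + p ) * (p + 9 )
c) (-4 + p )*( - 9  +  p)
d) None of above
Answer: b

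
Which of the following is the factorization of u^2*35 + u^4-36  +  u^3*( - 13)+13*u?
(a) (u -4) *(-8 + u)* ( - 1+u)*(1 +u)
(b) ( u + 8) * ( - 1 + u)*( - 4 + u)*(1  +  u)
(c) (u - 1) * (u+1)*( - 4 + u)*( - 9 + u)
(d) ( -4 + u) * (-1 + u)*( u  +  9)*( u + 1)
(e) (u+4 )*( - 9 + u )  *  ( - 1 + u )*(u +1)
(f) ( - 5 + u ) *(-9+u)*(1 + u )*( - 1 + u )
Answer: c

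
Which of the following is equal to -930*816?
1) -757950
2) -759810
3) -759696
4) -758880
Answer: 4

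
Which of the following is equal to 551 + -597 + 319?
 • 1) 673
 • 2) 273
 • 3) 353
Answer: 2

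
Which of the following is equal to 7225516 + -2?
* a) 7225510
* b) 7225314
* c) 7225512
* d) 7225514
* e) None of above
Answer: d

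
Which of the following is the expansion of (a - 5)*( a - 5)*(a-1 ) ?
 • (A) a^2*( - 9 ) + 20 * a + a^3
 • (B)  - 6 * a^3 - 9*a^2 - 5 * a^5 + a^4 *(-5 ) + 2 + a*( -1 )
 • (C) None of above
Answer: C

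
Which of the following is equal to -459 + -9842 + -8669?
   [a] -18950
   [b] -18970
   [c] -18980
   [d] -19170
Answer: b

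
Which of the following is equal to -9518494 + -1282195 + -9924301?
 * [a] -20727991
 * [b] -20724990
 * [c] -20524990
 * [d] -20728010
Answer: b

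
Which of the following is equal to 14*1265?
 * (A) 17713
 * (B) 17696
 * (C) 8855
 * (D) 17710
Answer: D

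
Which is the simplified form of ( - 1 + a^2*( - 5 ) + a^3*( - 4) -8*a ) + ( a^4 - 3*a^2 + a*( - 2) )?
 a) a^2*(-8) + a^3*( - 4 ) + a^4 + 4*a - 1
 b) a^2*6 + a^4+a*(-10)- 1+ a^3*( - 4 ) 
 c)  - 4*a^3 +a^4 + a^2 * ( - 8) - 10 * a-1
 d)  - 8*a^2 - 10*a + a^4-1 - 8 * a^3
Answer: c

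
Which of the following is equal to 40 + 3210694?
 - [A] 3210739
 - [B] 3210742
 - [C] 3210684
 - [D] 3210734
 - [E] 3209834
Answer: D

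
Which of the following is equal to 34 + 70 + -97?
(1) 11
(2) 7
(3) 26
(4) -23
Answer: 2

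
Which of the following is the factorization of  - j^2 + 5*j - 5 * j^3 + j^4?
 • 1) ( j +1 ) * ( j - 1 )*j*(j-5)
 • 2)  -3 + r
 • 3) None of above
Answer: 1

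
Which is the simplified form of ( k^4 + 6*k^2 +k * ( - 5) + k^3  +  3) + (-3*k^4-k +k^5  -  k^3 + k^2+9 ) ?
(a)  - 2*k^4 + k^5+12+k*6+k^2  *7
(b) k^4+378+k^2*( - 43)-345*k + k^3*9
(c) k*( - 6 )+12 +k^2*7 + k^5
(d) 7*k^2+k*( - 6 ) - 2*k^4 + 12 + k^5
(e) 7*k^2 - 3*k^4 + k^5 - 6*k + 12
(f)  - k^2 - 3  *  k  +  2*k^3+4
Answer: d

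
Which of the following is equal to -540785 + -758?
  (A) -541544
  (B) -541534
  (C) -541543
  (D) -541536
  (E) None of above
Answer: C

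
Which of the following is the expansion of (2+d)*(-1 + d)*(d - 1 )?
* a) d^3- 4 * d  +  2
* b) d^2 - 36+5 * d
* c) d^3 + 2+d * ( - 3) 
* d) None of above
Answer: c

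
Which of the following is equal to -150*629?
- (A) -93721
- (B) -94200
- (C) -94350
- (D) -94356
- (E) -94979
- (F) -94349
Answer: C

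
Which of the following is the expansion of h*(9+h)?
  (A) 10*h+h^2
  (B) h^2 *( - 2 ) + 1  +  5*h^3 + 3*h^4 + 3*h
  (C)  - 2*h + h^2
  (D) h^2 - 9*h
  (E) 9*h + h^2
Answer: E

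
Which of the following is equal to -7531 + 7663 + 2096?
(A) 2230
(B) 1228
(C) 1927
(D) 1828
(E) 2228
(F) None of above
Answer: E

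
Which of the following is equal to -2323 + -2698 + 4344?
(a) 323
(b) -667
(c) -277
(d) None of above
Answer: d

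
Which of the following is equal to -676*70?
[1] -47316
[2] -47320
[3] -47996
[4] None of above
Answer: 2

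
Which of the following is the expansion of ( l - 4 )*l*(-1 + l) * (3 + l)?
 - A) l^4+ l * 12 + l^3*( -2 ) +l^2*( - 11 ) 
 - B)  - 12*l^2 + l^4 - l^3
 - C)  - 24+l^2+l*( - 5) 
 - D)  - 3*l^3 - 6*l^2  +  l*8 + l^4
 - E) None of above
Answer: A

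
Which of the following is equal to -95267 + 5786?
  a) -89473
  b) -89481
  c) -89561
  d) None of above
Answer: b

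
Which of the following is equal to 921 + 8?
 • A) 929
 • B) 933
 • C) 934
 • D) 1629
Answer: A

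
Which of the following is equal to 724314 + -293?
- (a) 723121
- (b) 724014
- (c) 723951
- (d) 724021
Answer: d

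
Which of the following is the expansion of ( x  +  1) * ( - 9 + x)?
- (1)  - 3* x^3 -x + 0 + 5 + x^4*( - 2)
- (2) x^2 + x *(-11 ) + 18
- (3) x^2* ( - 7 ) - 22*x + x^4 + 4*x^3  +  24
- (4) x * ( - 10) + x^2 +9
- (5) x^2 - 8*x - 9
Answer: 5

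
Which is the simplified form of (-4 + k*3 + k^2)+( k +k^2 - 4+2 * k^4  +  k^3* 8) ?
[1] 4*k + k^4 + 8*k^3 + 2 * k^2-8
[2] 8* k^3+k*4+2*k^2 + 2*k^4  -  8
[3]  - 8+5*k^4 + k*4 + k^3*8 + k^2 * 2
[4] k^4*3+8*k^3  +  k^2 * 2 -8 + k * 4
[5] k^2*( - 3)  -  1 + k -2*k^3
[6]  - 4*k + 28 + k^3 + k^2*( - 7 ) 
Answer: 2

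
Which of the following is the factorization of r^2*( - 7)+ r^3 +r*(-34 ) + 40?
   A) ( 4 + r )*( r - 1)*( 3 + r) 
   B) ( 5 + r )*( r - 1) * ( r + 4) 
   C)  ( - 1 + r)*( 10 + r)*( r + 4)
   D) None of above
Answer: D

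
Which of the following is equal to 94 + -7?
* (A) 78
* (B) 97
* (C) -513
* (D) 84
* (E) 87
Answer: E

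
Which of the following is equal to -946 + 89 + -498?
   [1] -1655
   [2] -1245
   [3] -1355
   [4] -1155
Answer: 3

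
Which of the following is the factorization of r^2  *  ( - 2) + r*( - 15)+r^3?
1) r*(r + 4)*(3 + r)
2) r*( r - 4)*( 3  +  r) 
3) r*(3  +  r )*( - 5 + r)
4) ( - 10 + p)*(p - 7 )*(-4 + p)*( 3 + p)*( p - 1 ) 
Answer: 3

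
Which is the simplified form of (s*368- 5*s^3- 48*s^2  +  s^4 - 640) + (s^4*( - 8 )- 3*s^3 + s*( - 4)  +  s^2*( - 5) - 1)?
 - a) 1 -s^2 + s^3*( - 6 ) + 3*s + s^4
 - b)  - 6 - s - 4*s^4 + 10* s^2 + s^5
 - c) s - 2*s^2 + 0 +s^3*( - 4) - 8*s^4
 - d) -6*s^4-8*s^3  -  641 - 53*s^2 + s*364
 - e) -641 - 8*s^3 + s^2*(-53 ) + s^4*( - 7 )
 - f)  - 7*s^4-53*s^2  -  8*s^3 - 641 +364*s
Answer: f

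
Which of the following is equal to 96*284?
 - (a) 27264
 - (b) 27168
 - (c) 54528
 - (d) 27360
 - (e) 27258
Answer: a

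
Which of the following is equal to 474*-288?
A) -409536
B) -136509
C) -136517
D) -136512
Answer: D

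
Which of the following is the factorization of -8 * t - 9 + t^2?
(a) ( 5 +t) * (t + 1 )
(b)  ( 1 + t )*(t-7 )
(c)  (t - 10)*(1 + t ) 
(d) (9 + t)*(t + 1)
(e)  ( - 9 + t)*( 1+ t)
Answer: e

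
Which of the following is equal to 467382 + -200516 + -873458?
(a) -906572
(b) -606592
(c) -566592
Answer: b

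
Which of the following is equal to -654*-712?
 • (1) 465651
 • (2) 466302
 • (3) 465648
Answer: 3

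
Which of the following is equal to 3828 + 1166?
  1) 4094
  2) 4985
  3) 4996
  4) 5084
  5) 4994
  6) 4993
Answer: 5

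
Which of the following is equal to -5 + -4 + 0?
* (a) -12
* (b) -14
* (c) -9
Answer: c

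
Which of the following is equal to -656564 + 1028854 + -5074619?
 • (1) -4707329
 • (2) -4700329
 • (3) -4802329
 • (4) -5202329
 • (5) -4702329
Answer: 5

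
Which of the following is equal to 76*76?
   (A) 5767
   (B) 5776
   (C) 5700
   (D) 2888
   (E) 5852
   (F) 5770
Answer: B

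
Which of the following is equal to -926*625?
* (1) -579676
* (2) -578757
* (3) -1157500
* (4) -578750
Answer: 4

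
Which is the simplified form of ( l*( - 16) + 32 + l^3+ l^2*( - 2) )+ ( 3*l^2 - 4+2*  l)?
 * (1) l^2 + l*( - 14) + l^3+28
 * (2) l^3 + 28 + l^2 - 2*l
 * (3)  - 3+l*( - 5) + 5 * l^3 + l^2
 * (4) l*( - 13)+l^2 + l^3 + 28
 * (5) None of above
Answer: 1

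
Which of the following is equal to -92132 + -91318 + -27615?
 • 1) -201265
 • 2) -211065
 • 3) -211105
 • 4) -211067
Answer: 2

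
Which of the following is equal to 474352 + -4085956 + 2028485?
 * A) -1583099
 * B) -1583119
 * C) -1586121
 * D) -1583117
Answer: B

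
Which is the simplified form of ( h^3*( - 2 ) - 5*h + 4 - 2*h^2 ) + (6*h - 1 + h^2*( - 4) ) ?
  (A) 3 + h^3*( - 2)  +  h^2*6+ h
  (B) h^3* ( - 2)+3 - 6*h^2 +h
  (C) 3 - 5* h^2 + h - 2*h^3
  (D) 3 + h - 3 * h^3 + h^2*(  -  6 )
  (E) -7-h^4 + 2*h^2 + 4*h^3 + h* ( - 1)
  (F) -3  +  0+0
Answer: B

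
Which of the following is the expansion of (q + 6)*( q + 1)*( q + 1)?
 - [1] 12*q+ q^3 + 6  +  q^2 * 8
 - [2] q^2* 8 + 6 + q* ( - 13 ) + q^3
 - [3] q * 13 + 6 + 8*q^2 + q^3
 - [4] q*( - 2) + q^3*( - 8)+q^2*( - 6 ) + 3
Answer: 3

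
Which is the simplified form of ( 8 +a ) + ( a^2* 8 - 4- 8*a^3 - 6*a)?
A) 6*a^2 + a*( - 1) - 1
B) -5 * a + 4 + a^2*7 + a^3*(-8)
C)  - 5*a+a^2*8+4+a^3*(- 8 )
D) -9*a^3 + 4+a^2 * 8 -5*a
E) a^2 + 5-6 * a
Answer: C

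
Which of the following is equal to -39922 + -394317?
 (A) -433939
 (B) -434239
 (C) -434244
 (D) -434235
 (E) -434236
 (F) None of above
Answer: B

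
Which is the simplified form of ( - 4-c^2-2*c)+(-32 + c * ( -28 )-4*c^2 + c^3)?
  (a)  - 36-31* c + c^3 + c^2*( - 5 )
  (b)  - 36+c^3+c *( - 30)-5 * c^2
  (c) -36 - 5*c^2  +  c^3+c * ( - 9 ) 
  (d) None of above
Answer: b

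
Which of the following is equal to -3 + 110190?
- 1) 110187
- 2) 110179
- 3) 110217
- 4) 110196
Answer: 1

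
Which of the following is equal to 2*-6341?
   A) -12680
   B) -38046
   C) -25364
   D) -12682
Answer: D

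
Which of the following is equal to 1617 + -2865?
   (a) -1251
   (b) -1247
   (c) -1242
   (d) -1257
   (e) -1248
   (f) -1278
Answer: e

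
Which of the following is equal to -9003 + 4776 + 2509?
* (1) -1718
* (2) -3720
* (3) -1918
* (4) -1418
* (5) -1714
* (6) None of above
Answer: 1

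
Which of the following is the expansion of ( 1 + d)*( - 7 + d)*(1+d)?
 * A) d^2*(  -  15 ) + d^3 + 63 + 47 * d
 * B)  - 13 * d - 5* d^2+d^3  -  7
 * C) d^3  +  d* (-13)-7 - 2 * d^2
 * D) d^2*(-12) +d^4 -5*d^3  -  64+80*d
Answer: B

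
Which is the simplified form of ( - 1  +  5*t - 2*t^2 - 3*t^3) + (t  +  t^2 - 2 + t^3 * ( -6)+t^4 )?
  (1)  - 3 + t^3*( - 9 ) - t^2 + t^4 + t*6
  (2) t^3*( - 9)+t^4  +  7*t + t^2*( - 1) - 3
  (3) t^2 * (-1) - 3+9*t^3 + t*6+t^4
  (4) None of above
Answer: 1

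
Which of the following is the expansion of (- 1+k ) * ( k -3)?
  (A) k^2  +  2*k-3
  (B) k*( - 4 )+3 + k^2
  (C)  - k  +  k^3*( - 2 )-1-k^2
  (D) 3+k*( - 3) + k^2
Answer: B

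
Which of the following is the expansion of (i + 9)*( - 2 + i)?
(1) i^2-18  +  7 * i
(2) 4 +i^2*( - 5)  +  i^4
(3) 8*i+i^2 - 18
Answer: 1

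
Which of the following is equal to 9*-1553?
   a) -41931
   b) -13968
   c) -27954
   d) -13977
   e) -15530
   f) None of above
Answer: d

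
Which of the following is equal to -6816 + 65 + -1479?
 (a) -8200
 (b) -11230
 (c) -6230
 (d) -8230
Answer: d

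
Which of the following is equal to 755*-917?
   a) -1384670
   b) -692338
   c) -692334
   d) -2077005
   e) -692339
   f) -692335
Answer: f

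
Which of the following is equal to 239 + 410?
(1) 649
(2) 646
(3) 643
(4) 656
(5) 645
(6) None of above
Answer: 1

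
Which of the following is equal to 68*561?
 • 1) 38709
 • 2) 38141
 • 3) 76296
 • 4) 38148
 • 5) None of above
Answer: 4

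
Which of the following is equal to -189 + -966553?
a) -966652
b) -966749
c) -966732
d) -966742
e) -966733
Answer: d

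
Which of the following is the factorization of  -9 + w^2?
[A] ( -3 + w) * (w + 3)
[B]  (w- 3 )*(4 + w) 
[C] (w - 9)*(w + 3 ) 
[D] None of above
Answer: A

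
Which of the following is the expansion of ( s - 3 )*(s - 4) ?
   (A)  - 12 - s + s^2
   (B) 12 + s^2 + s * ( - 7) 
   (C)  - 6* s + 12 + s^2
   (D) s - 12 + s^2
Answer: B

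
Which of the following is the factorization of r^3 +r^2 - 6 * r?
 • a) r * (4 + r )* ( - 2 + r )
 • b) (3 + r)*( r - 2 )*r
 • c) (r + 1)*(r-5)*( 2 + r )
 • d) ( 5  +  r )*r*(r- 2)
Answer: b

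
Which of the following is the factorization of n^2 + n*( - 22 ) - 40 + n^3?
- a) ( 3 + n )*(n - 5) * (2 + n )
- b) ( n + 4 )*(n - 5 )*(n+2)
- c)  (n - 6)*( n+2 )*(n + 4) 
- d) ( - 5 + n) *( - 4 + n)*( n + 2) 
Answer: b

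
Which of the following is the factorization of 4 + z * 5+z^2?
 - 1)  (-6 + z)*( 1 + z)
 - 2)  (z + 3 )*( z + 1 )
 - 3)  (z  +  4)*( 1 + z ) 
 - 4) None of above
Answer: 3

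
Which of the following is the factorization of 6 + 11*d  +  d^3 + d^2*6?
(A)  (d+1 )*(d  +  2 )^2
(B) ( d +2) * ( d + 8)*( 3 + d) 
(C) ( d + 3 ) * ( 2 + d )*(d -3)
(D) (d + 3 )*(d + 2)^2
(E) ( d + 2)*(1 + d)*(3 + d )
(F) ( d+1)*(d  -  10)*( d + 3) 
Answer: E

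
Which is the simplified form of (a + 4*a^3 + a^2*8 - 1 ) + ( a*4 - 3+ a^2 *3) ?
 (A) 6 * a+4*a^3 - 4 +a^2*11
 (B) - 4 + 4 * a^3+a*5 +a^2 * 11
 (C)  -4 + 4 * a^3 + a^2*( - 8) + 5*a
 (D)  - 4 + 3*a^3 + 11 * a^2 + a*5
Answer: B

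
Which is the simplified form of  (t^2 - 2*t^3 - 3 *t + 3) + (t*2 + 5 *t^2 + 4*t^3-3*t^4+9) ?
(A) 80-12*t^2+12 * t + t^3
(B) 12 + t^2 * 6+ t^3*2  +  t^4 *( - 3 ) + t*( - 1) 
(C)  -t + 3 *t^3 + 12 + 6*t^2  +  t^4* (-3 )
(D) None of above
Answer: B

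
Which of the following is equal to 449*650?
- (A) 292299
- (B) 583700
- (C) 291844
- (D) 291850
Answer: D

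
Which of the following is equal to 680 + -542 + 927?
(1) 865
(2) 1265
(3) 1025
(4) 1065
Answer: 4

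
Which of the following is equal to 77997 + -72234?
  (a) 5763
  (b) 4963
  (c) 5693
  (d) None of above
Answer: a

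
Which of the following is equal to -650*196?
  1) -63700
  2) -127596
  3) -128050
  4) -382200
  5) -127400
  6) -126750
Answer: 5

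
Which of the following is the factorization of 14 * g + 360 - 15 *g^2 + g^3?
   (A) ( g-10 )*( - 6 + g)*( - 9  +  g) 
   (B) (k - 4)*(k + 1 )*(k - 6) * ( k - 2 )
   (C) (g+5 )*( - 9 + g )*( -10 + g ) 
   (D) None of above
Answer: D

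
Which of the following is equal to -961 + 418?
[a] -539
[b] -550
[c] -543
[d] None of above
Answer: c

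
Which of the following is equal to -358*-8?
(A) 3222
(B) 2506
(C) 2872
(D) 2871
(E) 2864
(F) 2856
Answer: E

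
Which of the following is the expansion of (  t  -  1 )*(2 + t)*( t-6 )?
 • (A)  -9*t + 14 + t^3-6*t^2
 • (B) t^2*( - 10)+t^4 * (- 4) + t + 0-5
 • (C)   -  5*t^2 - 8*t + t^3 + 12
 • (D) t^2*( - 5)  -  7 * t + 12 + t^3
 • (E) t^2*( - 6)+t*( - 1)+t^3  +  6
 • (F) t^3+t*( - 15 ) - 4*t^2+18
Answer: C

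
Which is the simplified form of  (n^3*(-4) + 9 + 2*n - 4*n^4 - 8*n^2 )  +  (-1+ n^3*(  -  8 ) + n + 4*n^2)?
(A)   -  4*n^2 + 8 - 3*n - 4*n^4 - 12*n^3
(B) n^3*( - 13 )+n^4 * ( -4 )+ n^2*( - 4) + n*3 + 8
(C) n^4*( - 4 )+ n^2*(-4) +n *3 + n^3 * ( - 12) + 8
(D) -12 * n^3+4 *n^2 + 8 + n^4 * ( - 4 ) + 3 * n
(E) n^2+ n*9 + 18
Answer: C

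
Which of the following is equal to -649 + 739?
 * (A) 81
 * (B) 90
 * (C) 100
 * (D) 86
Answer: B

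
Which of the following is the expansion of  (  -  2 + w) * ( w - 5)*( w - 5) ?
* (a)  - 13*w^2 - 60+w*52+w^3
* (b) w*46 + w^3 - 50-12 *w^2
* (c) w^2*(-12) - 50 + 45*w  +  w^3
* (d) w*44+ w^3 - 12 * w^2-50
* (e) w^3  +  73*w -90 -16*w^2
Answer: c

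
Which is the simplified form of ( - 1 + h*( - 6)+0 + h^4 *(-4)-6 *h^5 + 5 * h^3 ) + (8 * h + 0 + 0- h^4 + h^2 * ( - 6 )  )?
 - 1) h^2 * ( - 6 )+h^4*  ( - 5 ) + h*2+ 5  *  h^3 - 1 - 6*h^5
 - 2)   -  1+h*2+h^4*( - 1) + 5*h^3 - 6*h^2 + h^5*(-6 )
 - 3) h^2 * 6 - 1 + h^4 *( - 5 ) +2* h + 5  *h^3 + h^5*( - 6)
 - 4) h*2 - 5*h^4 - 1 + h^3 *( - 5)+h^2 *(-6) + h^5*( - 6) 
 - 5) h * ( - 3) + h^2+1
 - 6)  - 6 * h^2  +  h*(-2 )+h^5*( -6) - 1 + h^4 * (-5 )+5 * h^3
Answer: 1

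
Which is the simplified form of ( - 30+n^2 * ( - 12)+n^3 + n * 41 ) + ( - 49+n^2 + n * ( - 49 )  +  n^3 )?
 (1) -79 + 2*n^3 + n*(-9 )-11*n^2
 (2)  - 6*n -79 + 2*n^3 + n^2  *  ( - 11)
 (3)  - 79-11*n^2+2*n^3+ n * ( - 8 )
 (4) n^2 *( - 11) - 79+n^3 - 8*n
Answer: 3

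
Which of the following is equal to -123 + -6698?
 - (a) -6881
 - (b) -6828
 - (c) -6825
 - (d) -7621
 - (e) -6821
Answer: e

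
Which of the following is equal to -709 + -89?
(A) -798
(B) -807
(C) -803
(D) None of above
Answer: A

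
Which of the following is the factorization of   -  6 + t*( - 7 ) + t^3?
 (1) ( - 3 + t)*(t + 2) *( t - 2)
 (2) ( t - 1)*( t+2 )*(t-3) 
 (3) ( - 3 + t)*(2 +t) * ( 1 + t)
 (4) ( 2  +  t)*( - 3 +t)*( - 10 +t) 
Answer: 3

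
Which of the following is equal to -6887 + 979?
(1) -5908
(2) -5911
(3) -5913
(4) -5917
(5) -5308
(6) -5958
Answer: 1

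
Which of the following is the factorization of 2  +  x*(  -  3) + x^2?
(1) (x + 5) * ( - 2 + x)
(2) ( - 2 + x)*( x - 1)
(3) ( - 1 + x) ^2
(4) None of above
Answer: 2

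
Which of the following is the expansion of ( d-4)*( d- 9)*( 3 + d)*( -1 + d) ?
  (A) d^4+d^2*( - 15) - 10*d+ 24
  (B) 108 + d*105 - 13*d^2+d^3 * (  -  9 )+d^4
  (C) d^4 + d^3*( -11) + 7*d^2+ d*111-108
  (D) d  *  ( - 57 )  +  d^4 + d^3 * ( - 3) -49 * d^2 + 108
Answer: C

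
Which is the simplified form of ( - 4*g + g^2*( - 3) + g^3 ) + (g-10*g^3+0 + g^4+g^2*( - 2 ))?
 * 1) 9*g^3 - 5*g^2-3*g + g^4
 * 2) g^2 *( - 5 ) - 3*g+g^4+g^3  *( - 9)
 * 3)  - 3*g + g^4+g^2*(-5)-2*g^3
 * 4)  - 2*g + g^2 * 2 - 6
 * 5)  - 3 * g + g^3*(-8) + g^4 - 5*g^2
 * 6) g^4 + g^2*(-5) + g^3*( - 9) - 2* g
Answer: 2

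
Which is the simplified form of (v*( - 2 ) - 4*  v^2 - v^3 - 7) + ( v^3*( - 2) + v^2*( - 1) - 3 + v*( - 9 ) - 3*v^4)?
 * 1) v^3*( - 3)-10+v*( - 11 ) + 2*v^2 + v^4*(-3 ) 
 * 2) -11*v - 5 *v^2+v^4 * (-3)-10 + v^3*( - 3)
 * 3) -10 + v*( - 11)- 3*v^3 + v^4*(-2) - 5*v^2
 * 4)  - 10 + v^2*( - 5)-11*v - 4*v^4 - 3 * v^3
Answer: 2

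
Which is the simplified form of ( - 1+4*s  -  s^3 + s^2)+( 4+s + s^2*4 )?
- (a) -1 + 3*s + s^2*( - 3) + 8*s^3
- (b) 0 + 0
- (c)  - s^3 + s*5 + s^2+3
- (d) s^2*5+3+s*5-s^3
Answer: d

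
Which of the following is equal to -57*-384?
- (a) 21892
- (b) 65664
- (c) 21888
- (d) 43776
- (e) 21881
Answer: c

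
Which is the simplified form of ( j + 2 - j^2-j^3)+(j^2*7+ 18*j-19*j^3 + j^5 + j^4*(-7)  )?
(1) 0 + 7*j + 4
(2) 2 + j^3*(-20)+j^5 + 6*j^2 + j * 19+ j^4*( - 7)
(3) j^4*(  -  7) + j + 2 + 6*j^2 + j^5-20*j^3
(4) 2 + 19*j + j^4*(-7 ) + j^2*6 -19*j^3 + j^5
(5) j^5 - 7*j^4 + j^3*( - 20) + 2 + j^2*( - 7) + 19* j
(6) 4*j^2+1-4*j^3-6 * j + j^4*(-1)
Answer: 2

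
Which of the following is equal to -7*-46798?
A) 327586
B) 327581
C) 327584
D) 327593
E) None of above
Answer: A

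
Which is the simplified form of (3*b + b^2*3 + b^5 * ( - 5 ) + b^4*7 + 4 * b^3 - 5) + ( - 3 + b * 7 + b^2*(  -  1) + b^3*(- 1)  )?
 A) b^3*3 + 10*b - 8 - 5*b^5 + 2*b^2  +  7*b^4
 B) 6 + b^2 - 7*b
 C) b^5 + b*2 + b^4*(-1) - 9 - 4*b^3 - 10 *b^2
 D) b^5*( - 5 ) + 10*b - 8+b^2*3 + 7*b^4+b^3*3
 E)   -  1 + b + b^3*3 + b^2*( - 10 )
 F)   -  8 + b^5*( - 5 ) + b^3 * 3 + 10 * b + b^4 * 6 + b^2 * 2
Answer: A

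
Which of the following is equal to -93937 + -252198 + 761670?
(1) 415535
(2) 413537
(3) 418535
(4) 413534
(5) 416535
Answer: 1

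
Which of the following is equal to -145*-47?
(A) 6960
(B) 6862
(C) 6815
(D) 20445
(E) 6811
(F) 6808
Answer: C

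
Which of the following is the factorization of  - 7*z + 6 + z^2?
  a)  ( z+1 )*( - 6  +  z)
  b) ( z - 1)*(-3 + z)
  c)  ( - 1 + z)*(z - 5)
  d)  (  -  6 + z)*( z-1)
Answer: d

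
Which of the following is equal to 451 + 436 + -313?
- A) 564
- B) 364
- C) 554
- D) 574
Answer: D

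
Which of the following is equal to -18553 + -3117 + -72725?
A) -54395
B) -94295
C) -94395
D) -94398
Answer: C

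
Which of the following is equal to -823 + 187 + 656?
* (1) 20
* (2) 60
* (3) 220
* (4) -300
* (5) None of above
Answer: 1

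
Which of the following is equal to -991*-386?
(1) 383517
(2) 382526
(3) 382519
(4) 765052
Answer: 2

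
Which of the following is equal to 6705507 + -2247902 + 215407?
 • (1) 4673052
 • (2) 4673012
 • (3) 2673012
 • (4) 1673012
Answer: 2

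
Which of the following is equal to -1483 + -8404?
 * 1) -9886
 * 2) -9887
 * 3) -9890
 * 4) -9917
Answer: 2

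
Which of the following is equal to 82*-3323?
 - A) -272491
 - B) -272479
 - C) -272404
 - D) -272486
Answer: D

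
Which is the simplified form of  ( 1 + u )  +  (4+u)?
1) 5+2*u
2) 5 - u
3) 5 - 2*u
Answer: 1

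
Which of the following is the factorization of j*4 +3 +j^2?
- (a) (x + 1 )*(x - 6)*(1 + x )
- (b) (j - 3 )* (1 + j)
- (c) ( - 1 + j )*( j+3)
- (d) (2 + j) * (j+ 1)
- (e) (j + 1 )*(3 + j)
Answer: e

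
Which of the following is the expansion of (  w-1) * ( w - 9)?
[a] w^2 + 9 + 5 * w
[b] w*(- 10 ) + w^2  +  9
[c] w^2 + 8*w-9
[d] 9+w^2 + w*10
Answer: b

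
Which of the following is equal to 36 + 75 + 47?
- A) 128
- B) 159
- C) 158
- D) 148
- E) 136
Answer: C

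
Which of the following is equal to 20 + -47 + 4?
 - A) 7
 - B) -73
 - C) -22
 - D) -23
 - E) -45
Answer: D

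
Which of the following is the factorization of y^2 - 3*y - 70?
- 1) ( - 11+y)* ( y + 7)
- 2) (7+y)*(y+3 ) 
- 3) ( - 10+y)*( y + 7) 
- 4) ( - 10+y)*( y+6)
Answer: 3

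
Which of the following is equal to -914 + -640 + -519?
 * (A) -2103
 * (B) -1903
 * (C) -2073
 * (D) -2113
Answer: C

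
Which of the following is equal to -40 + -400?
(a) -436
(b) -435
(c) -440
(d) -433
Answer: c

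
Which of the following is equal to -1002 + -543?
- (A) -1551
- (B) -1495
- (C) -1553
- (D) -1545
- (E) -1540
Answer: D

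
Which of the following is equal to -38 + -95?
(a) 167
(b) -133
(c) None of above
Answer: b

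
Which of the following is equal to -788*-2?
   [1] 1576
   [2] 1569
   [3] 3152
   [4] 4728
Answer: 1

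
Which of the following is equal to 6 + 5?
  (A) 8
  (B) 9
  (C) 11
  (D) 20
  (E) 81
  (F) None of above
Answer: C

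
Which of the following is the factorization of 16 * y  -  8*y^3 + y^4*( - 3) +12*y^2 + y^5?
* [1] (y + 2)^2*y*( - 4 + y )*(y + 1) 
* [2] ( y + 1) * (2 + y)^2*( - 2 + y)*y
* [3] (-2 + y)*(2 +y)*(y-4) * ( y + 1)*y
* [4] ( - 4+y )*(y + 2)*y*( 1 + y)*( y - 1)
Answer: 3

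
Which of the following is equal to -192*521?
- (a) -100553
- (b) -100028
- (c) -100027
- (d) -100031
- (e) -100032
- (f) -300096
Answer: e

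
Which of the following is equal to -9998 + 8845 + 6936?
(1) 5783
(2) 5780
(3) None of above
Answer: 1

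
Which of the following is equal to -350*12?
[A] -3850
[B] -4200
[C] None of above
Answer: B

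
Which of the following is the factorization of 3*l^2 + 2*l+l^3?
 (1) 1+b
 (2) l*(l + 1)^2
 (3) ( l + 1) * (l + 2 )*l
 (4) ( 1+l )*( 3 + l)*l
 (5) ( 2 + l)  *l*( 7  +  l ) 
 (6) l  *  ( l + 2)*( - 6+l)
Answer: 3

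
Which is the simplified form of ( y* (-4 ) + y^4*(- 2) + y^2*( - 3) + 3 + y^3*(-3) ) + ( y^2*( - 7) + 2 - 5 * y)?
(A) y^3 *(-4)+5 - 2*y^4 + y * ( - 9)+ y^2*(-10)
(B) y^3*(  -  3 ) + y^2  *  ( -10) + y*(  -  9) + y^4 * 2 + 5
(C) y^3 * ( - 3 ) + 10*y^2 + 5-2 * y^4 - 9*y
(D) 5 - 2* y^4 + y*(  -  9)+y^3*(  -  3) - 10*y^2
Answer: D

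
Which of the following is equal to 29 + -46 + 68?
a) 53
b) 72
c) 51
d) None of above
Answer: c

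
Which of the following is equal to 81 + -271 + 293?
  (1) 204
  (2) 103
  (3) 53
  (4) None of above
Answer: 2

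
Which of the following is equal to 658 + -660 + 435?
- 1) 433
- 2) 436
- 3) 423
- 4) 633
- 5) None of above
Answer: 1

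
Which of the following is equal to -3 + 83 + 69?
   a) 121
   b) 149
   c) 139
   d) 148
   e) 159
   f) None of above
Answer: b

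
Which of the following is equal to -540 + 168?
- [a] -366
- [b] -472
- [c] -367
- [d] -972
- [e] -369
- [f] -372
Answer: f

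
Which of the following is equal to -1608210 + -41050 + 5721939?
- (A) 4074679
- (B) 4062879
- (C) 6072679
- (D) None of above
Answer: D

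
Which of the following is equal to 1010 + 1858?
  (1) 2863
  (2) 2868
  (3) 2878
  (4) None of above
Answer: 2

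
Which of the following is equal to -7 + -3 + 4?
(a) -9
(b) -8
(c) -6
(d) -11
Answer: c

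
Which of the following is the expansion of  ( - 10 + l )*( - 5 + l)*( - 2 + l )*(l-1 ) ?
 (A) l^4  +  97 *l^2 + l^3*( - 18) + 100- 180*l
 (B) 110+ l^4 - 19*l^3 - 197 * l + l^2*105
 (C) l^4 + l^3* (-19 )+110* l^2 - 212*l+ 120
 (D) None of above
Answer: A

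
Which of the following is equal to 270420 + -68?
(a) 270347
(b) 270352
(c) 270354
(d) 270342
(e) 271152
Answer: b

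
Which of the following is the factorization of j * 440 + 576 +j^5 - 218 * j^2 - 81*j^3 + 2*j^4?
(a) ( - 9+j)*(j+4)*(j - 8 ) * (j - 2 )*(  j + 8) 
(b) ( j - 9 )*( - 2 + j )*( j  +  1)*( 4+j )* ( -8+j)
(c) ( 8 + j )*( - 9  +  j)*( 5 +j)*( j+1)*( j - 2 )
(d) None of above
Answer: d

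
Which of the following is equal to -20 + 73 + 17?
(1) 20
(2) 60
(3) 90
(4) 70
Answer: 4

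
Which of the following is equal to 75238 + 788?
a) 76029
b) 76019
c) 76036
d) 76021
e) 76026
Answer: e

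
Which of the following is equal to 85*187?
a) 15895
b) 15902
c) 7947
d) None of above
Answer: a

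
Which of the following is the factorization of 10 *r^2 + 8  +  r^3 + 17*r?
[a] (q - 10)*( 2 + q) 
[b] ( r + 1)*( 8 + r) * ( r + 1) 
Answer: b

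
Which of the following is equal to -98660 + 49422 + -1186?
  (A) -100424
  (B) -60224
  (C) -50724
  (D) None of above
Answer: D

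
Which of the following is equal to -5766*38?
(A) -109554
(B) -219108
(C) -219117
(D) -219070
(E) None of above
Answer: B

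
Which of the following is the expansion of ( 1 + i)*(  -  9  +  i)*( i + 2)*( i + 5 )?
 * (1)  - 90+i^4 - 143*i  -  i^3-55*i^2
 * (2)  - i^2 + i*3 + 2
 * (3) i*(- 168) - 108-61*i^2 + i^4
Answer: 1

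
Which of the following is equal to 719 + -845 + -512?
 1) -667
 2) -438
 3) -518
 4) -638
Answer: 4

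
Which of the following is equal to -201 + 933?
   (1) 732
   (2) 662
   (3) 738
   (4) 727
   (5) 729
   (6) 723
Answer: 1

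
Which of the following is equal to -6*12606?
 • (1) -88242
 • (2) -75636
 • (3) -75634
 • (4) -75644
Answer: 2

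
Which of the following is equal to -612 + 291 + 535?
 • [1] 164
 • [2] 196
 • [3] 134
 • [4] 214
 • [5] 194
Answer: 4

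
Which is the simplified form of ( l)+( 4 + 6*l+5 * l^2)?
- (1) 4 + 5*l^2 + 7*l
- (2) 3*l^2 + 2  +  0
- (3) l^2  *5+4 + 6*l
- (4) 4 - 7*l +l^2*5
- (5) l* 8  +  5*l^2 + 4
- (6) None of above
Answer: 1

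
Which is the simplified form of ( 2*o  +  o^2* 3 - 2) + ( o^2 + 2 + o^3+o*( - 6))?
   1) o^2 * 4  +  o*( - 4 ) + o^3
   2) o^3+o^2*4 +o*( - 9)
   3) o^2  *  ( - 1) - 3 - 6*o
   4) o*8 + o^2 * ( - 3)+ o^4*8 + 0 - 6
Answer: 1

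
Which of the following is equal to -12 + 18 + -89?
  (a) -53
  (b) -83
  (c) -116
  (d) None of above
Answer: b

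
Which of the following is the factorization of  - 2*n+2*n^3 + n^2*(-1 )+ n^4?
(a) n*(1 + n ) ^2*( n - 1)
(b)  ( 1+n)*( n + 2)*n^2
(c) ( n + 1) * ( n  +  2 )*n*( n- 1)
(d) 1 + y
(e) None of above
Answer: c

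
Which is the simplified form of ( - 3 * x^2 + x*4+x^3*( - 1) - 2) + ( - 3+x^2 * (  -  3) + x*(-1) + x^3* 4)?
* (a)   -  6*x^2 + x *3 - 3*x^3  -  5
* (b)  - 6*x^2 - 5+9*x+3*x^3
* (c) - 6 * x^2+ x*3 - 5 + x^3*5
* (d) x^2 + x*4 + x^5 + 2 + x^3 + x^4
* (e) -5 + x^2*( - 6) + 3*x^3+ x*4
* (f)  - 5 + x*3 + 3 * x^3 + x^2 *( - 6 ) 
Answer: f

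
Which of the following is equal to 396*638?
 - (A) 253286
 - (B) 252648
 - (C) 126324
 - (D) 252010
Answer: B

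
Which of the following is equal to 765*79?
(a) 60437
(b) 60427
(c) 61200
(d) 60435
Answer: d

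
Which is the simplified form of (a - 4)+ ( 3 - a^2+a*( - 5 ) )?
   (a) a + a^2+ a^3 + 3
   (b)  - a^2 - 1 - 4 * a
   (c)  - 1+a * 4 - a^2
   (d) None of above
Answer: b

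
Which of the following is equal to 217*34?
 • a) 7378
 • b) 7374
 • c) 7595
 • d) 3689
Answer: a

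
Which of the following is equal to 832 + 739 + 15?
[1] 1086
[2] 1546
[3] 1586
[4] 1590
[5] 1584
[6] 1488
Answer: 3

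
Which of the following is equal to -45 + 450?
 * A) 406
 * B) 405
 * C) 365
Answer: B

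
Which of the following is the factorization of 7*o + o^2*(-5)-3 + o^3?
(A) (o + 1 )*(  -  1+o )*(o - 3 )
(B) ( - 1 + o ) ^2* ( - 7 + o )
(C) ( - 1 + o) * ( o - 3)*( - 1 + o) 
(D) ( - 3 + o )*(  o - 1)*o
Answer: C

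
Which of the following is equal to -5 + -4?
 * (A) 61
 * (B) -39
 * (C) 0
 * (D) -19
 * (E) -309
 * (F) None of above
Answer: F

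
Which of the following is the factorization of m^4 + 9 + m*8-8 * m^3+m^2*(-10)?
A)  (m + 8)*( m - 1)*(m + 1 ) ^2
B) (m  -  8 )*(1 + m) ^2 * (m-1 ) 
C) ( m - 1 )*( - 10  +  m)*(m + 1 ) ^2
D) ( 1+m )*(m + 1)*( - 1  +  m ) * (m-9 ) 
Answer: D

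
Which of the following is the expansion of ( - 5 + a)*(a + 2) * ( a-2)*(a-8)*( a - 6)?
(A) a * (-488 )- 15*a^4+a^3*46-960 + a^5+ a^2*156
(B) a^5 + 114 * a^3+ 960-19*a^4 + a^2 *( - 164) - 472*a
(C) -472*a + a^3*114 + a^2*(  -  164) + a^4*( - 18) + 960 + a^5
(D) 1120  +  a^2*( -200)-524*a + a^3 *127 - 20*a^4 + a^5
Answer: B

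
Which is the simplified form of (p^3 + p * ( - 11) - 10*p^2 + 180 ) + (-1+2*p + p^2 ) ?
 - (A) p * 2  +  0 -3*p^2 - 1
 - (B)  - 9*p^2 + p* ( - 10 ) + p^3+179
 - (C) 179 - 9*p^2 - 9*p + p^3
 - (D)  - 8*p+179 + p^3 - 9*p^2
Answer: C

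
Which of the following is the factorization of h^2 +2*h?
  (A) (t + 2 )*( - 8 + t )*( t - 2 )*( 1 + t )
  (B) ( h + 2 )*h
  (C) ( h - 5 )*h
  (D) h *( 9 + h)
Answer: B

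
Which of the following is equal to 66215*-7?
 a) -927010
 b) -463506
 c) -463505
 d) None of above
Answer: c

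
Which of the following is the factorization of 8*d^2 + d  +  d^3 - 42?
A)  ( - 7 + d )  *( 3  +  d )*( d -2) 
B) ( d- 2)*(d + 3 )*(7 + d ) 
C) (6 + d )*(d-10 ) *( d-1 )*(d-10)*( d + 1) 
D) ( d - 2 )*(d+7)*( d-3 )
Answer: B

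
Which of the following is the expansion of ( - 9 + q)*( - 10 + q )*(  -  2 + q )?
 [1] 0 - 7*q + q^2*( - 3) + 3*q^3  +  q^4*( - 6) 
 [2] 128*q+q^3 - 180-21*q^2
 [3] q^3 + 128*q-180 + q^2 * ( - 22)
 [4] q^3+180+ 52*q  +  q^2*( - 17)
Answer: 2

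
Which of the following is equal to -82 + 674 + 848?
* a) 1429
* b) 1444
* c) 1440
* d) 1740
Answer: c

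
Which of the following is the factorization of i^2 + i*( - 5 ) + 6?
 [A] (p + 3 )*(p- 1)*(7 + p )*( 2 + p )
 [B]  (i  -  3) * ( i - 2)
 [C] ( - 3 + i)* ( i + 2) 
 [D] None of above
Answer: B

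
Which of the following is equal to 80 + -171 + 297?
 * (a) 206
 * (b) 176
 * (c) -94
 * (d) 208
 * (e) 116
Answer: a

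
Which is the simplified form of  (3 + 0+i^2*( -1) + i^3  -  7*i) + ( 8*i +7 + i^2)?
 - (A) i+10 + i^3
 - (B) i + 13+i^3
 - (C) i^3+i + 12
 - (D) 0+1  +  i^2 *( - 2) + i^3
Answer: A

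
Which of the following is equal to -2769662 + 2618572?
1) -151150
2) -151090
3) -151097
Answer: 2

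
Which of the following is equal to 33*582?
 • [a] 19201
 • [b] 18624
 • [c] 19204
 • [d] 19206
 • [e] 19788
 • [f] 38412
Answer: d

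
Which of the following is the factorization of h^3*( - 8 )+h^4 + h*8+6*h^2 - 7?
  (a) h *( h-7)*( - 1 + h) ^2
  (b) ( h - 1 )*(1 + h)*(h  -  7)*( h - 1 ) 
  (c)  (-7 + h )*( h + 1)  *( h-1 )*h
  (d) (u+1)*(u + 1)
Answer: b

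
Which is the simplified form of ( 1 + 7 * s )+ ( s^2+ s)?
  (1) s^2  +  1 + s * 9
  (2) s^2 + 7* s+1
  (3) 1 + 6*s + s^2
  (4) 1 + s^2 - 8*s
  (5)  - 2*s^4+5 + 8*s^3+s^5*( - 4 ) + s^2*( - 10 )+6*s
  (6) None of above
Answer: 6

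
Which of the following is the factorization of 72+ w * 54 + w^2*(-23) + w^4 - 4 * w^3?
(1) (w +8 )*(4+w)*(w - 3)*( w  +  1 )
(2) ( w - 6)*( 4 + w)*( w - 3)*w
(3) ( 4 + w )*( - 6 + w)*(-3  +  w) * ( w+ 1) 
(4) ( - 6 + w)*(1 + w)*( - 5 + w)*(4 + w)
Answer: 3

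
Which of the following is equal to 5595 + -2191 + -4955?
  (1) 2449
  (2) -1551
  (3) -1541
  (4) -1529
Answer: 2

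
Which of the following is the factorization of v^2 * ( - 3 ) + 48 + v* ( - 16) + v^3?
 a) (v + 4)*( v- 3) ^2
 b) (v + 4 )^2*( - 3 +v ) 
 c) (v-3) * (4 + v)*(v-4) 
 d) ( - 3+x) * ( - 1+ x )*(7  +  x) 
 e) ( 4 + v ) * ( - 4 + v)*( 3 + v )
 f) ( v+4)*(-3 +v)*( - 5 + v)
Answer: c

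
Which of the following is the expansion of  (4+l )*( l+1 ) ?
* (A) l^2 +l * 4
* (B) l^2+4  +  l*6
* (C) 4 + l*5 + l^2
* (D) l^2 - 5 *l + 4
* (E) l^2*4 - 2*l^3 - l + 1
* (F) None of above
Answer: C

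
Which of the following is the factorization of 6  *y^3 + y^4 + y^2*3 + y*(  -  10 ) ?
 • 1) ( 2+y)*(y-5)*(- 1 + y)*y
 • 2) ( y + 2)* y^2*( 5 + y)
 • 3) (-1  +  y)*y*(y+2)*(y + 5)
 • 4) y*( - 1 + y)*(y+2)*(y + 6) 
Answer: 3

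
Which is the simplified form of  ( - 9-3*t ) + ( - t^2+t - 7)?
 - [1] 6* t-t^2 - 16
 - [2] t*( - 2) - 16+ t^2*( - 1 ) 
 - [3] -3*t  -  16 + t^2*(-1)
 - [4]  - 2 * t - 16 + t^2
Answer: 2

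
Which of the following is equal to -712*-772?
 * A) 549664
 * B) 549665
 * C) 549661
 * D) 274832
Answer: A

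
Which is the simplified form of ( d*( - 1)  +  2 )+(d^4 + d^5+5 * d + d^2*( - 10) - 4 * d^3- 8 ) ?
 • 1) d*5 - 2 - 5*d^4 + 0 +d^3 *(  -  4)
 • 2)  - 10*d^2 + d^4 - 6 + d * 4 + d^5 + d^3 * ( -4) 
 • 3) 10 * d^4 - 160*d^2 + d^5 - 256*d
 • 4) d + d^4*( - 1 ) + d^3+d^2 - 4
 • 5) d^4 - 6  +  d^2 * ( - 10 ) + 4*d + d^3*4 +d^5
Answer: 2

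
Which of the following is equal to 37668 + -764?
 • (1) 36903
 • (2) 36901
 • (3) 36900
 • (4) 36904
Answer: 4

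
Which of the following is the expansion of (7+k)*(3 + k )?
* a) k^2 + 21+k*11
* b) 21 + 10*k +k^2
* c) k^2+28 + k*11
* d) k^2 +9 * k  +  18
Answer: b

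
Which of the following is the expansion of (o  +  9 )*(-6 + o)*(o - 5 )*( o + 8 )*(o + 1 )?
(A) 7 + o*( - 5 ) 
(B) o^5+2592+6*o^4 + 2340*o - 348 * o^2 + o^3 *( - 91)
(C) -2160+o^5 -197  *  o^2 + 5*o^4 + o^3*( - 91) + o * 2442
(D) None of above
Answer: D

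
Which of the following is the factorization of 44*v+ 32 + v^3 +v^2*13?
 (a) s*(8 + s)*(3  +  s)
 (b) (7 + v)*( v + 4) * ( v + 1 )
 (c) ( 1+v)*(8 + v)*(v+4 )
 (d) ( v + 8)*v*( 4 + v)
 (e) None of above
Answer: c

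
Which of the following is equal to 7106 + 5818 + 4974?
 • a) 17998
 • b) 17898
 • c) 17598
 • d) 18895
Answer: b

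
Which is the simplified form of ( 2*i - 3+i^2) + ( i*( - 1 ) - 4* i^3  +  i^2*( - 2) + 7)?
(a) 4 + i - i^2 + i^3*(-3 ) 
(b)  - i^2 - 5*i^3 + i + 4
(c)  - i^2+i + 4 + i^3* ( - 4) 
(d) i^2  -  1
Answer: c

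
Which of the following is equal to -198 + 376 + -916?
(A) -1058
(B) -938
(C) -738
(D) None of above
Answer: C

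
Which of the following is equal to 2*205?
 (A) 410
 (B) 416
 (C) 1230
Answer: A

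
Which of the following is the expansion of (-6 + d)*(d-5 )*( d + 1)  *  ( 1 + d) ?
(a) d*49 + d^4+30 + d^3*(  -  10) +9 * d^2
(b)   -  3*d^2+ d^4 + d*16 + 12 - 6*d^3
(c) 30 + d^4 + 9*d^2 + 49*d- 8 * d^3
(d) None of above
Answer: d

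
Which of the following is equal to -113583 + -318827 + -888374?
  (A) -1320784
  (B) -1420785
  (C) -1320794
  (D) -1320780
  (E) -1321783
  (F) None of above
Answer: A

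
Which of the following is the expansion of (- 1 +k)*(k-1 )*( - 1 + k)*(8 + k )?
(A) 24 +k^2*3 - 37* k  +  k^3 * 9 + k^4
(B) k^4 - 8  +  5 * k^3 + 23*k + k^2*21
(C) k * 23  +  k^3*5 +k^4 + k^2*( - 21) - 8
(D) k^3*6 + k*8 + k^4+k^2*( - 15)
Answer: C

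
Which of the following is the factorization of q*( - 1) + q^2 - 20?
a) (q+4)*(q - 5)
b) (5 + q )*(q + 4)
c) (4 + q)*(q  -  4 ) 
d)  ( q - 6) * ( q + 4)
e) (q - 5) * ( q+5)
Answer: a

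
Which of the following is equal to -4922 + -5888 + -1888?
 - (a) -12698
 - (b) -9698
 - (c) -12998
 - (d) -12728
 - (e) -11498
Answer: a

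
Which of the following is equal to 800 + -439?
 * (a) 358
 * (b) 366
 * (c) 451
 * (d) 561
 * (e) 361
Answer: e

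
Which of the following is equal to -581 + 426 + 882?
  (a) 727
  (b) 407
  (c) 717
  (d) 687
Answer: a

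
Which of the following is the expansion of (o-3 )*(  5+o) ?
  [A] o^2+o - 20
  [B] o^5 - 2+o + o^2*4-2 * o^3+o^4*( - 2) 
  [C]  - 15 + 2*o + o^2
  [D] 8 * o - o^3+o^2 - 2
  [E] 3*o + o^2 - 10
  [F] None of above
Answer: C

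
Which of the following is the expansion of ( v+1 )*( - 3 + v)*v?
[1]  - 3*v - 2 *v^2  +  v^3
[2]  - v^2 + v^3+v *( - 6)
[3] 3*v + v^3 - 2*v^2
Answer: 1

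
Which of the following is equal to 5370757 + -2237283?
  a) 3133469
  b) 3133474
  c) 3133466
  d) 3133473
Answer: b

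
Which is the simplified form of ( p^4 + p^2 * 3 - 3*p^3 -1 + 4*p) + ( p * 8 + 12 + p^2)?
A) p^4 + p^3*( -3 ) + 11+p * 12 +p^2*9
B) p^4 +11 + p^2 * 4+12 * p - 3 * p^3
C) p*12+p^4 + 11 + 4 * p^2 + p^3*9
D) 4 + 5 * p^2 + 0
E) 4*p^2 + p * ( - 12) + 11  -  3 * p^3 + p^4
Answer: B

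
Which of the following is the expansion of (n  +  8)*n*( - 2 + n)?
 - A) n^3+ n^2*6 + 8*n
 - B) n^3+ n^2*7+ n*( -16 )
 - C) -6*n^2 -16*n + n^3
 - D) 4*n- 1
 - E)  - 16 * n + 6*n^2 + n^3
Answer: E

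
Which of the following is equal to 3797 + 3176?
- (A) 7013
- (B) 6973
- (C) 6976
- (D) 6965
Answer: B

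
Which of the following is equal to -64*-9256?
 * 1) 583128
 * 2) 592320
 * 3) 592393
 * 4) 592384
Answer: 4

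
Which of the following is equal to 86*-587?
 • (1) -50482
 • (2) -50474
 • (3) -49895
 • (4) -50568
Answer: 1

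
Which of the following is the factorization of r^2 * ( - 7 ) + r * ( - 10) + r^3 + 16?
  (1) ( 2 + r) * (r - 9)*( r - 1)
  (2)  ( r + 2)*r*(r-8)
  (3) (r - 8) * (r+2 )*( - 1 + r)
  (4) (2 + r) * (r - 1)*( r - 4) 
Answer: 3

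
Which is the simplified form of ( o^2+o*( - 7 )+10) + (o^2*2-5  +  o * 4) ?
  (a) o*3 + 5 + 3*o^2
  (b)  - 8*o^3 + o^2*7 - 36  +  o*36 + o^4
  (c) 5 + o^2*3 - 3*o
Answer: c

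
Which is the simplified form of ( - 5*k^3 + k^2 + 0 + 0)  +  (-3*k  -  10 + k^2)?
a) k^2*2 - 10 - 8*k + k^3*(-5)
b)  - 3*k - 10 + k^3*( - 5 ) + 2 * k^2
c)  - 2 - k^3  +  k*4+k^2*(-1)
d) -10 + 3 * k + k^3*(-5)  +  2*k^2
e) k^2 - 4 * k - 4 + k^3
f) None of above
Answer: b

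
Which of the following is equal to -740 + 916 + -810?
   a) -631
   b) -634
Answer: b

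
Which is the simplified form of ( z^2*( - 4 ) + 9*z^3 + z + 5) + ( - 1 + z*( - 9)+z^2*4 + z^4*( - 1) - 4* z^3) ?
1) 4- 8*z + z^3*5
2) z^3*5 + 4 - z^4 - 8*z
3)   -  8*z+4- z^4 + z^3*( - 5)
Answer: 2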